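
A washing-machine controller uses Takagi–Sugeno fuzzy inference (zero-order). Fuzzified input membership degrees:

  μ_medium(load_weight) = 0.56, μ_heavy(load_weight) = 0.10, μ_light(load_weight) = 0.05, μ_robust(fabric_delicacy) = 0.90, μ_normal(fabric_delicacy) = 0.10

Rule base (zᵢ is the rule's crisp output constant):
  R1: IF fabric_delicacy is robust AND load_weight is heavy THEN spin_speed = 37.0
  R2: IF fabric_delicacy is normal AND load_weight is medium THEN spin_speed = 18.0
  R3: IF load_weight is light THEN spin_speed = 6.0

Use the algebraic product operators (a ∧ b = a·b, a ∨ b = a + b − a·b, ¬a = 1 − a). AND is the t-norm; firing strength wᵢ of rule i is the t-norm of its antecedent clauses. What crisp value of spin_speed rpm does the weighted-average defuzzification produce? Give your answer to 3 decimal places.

R1 (z=37.0): robust=0.90, heavy=0.10; AND[a·b] → w = 0.0900
R2 (z=18.0): normal=0.10, medium=0.56; AND[a·b] → w = 0.0560
R3 (z=6.0): light=0.05 → w = 0.0500
Weighted average = (0.0900·37.0 + 0.0560·18.0 + 0.0500·6.0) / (0.0900 + 0.0560 + 0.0500)
  = 4.6380 / 0.1960 = 23.663

23.663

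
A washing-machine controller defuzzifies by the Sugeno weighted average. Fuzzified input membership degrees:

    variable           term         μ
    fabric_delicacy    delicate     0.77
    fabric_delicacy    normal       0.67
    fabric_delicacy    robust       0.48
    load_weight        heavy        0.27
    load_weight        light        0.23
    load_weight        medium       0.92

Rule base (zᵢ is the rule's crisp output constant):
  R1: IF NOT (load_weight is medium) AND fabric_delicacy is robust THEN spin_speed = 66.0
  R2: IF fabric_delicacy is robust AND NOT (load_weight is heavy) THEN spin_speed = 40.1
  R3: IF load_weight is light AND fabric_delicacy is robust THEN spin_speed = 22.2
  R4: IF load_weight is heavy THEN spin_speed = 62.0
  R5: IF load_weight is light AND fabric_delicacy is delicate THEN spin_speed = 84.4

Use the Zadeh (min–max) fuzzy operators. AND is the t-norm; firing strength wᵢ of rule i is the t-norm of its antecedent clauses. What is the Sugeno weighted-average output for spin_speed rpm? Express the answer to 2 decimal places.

R1 (z=66.0): ¬medium=1−0.92=0.08, robust=0.48; AND[min(a, b)] → w = 0.08
R2 (z=40.1): robust=0.48, ¬heavy=1−0.27=0.73; AND[min(a, b)] → w = 0.48
R3 (z=22.2): light=0.23, robust=0.48; AND[min(a, b)] → w = 0.23
R4 (z=62.0): heavy=0.27 → w = 0.27
R5 (z=84.4): light=0.23, delicate=0.77; AND[min(a, b)] → w = 0.23
Weighted average = (0.08·66.0 + 0.48·40.1 + 0.23·22.2 + 0.27·62.0 + 0.23·84.4) / (0.08 + 0.48 + 0.23 + 0.27 + 0.23)
  = 65.7860 / 1.2900 = 51.00

51.00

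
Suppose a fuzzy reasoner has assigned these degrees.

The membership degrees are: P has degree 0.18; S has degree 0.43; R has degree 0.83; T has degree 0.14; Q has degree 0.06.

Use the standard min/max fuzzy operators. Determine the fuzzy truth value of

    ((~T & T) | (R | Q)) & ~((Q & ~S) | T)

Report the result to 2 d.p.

~T = 1 − 0.14 = 0.86
~T & T = min(a, b) on (0.86, 0.14) = 0.14
R | Q = max(a, b) on (0.83, 0.06) = 0.83
(~T & T) | (R | Q) = max(a, b) on (0.14, 0.83) = 0.83
~S = 1 − 0.43 = 0.57
Q & ~S = min(a, b) on (0.06, 0.57) = 0.06
(Q & ~S) | T = max(a, b) on (0.06, 0.14) = 0.14
~((Q & ~S) | T) = 1 − 0.14 = 0.86
((~T & T) | (R | Q)) & ~((Q & ~S) | T) = min(a, b) on (0.83, 0.86) = 0.83

0.83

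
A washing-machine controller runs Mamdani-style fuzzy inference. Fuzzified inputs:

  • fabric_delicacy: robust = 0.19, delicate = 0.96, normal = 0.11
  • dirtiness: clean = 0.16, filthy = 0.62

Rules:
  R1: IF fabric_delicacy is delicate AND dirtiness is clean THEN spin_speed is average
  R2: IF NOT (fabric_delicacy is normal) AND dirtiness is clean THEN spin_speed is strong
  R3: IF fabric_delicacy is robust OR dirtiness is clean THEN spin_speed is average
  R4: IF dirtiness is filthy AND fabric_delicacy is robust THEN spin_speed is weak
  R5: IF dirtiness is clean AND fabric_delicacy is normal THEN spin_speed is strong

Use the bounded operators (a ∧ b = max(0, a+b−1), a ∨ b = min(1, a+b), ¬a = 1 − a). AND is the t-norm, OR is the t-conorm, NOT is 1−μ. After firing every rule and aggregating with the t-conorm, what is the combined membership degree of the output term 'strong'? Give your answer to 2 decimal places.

0.05

R1: delicate=0.96, clean=0.16; AND[max(0, a+b−1)] → w = 0.12
R2: ¬normal=1−0.11=0.89, clean=0.16; AND[max(0, a+b−1)] → w = 0.05
R3: robust=0.19, clean=0.16; OR[min(1, a+b)] → w = 0.35
R4: filthy=0.62, robust=0.19; AND[max(0, a+b−1)] → w = 0.00
R5: clean=0.16, normal=0.11; AND[max(0, a+b−1)] → w = 0.00
Rules with consequent 'strong': {R2, R5} → strengths 0.05, 0.00
Aggregate via t-conorm [min(1, a+b)]: 0.05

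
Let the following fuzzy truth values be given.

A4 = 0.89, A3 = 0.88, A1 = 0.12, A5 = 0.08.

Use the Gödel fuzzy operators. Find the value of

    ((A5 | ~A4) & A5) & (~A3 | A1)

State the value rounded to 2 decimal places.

~A4 = 1 − 0.89 = 0.11
A5 | ~A4 = max(a, b) on (0.08, 0.11) = 0.11
(A5 | ~A4) & A5 = min(a, b) on (0.11, 0.08) = 0.08
~A3 = 1 − 0.88 = 0.12
~A3 | A1 = max(a, b) on (0.12, 0.12) = 0.12
((A5 | ~A4) & A5) & (~A3 | A1) = min(a, b) on (0.08, 0.12) = 0.08

0.08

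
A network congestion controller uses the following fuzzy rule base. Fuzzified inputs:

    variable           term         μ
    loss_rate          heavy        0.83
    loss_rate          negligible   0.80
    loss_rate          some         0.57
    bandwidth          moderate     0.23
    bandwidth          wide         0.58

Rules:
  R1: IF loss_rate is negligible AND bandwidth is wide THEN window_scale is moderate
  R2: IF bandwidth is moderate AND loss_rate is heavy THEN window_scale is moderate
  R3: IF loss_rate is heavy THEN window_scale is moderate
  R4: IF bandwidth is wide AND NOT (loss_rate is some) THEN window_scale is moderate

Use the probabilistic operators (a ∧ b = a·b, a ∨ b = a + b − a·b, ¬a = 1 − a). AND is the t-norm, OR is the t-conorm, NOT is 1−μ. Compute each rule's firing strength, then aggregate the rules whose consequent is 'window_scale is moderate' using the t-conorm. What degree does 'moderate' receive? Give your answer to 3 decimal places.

0.945

R1: negligible=0.80, wide=0.58; AND[a·b] → w = 0.4640
R2: moderate=0.23, heavy=0.83; AND[a·b] → w = 0.1909
R3: heavy=0.83 → w = 0.8300
R4: wide=0.58, ¬some=1−0.57=0.43; AND[a·b] → w = 0.2494
Rules with consequent 'moderate': {R1, R2, R3, R4} → strengths 0.4640, 0.1909, 0.8300, 0.2494
Aggregate via t-conorm [a + b − a·b]: 0.9447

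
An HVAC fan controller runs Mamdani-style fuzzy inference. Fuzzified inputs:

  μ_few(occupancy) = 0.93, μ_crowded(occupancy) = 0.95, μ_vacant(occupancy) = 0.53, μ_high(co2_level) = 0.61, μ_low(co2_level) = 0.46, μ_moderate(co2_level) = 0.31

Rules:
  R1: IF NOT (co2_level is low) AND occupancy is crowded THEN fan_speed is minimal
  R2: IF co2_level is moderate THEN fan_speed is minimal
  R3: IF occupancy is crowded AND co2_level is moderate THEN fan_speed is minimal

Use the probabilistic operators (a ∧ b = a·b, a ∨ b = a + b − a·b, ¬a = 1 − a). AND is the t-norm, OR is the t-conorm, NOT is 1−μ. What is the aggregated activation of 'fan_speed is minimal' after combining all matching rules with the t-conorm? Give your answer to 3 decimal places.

0.763

R1: ¬low=1−0.46=0.54, crowded=0.95; AND[a·b] → w = 0.5130
R2: moderate=0.31 → w = 0.3100
R3: crowded=0.95, moderate=0.31; AND[a·b] → w = 0.2945
Rules with consequent 'minimal': {R1, R2, R3} → strengths 0.5130, 0.3100, 0.2945
Aggregate via t-conorm [a + b − a·b]: 0.7629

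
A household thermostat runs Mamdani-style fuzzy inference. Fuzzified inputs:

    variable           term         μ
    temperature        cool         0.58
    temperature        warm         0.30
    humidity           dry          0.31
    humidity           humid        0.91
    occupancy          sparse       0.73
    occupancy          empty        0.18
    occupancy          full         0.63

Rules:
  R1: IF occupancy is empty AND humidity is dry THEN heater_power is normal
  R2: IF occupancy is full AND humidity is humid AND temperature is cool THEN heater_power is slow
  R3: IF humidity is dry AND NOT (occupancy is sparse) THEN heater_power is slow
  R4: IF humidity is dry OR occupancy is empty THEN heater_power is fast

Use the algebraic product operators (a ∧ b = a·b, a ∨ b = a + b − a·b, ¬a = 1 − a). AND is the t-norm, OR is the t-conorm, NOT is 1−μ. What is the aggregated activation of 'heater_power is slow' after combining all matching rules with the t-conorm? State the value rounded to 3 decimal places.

0.388

R1: empty=0.18, dry=0.31; AND[a·b] → w = 0.0558
R2: full=0.63, humid=0.91, cool=0.58; AND[a·b] → w = 0.3325
R3: dry=0.31, ¬sparse=1−0.73=0.27; AND[a·b] → w = 0.0837
R4: dry=0.31, empty=0.18; OR[a + b − a·b] → w = 0.4342
Rules with consequent 'slow': {R2, R3} → strengths 0.3325, 0.0837
Aggregate via t-conorm [a + b − a·b]: 0.3884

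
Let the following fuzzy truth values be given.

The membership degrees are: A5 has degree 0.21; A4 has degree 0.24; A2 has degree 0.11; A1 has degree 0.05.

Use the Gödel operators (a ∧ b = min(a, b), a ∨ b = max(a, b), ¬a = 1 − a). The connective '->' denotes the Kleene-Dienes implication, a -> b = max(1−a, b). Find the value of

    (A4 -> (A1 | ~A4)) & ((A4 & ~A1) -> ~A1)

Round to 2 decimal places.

0.76

~A4 = 1 − 0.24 = 0.76
A1 | ~A4 = max(a, b) on (0.05, 0.76) = 0.76
A4 -> (A1 | ~A4)  [Kleene-Dienes: max(1−a, b)] with a=0.24, b=0.76 → 0.76
~A1 = 1 − 0.05 = 0.95
A4 & ~A1 = min(a, b) on (0.24, 0.95) = 0.24
~A1 = 1 − 0.05 = 0.95
(A4 & ~A1) -> ~A1  [Kleene-Dienes: max(1−a, b)] with a=0.24, b=0.95 → 0.95
(A4 -> (A1 | ~A4)) & ((A4 & ~A1) -> ~A1) = min(a, b) on (0.76, 0.95) = 0.76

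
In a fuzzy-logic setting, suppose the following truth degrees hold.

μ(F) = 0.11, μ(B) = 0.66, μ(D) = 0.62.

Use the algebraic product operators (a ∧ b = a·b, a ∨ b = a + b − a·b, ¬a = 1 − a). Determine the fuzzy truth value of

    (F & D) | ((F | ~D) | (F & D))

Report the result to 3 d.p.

0.521

F & D = a·b on (0.1100, 0.6200) = 0.0682
~D = 1 − 0.6200 = 0.3800
F | ~D = a + b − a·b on (0.1100, 0.3800) = 0.4482
F & D = a·b on (0.1100, 0.6200) = 0.0682
(F | ~D) | (F & D) = a + b − a·b on (0.4482, 0.0682) = 0.4858
(F & D) | ((F | ~D) | (F & D)) = a + b − a·b on (0.0682, 0.4858) = 0.5209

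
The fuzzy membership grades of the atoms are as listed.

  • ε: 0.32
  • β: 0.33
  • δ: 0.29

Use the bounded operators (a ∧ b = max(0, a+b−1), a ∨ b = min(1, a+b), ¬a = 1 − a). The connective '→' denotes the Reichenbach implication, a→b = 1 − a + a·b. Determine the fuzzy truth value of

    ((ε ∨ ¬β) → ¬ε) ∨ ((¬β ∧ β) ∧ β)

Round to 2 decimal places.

0.68

¬β = 1 − 0.33 = 0.67
ε ∨ ¬β = min(1, a+b) on (0.32, 0.67) = 0.99
¬ε = 1 − 0.32 = 0.68
(ε ∨ ¬β) → ¬ε  [Reichenbach: 1 − a + a·b] with a=0.99, b=0.68 → 0.68
¬β = 1 − 0.33 = 0.67
¬β ∧ β = max(0, a+b−1) on (0.67, 0.33) = 0.00
(¬β ∧ β) ∧ β = max(0, a+b−1) on (0.00, 0.33) = 0.00
((ε ∨ ¬β) → ¬ε) ∨ ((¬β ∧ β) ∧ β) = min(1, a+b) on (0.68, 0.00) = 0.68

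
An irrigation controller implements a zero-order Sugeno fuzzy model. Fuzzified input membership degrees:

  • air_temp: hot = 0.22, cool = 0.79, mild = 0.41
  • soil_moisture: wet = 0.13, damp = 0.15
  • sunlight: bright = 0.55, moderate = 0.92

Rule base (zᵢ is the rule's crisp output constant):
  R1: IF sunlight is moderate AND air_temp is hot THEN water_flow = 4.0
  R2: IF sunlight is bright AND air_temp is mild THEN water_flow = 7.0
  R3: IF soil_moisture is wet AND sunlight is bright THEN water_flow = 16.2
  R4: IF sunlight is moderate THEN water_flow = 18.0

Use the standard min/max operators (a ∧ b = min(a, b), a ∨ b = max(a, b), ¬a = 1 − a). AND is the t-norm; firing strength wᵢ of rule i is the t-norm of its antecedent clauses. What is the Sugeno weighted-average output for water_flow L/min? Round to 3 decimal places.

R1 (z=4.0): moderate=0.92, hot=0.22; AND[min(a, b)] → w = 0.22
R2 (z=7.0): bright=0.55, mild=0.41; AND[min(a, b)] → w = 0.41
R3 (z=16.2): wet=0.13, bright=0.55; AND[min(a, b)] → w = 0.13
R4 (z=18.0): moderate=0.92 → w = 0.92
Weighted average = (0.22·4.0 + 0.41·7.0 + 0.13·16.2 + 0.92·18.0) / (0.22 + 0.41 + 0.13 + 0.92)
  = 22.4160 / 1.6800 = 13.343

13.343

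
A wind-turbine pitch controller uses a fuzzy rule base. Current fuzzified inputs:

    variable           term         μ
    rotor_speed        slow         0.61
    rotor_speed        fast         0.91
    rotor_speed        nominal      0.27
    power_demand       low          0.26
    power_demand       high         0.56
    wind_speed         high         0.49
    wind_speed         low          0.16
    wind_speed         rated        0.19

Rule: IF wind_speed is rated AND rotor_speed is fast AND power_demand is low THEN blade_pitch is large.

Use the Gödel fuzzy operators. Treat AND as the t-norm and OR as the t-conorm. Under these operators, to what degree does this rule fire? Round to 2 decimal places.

0.19

firing strength: rated=0.19, fast=0.91, low=0.26; AND[min(a, b)] → w = 0.19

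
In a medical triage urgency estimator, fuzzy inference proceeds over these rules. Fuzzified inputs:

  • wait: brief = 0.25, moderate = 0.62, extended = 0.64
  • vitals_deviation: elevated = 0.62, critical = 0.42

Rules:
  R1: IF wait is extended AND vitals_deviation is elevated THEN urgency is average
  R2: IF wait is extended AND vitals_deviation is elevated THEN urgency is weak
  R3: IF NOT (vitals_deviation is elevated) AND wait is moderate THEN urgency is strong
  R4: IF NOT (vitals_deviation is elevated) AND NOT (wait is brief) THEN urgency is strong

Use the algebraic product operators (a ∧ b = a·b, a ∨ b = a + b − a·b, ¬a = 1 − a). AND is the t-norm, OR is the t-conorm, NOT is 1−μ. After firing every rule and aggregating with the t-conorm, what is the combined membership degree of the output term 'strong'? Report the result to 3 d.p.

0.453

R1: extended=0.64, elevated=0.62; AND[a·b] → w = 0.3968
R2: extended=0.64, elevated=0.62; AND[a·b] → w = 0.3968
R3: ¬elevated=1−0.62=0.38, moderate=0.62; AND[a·b] → w = 0.2356
R4: ¬elevated=1−0.62=0.38, ¬brief=1−0.25=0.75; AND[a·b] → w = 0.2850
Rules with consequent 'strong': {R3, R4} → strengths 0.2356, 0.2850
Aggregate via t-conorm [a + b − a·b]: 0.4535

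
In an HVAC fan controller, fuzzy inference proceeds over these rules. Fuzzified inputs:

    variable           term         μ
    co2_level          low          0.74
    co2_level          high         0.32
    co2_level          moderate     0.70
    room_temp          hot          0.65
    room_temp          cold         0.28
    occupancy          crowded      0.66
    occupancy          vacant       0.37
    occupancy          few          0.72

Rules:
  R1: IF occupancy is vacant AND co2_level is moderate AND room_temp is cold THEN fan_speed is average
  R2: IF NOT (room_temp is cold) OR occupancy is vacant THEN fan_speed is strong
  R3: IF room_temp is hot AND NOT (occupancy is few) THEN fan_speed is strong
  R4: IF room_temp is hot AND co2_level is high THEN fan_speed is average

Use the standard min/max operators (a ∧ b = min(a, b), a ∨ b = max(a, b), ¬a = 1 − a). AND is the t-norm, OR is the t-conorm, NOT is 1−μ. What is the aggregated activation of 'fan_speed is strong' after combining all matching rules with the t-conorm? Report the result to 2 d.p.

R1: vacant=0.37, moderate=0.70, cold=0.28; AND[min(a, b)] → w = 0.28
R2: ¬cold=1−0.28=0.72, vacant=0.37; OR[max(a, b)] → w = 0.72
R3: hot=0.65, ¬few=1−0.72=0.28; AND[min(a, b)] → w = 0.28
R4: hot=0.65, high=0.32; AND[min(a, b)] → w = 0.32
Rules with consequent 'strong': {R2, R3} → strengths 0.72, 0.28
Aggregate via t-conorm [max(a, b)]: 0.72

0.72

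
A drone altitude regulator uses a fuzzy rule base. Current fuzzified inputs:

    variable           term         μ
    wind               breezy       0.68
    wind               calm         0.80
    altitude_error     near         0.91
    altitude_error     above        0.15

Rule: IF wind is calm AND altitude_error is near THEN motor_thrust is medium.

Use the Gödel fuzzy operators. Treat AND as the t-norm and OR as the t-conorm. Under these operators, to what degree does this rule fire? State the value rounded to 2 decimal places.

firing strength: calm=0.80, near=0.91; AND[min(a, b)] → w = 0.80

0.80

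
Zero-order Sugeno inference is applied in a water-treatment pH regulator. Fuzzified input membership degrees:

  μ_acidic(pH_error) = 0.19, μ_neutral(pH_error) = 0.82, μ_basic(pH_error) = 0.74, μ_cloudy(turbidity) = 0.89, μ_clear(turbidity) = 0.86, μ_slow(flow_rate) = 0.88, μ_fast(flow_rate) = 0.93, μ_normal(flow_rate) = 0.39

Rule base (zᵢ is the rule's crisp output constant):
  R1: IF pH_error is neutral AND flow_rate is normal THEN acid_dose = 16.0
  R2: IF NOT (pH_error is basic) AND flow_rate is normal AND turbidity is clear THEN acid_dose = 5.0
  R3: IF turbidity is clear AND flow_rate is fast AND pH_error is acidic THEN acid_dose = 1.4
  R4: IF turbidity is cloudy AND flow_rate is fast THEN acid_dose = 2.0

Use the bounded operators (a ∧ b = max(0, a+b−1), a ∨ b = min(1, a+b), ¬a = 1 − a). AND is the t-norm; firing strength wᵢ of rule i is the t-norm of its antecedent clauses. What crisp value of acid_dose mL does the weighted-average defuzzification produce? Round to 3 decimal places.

R1 (z=16.0): neutral=0.82, normal=0.39; AND[max(0, a+b−1)] → w = 0.21
R2 (z=5.0): ¬basic=1−0.74=0.26, normal=0.39, clear=0.86; AND[max(0, a+b−1)] → w = 0.00
R3 (z=1.4): clear=0.86, fast=0.93, acidic=0.19; AND[max(0, a+b−1)] → w = 0.00
R4 (z=2.0): cloudy=0.89, fast=0.93; AND[max(0, a+b−1)] → w = 0.82
Weighted average = (0.21·16.0 + 0.00·5.0 + 0.00·1.4 + 0.82·2.0) / (0.21 + 0.00 + 0.00 + 0.82)
  = 5.0000 / 1.0300 = 4.854

4.854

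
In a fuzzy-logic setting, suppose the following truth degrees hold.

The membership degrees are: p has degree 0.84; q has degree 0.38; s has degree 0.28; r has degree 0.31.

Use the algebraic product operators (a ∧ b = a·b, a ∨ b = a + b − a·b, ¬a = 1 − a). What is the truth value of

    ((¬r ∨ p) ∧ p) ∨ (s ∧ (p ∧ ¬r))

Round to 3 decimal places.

0.831

¬r = 1 − 0.3100 = 0.6900
¬r ∨ p = a + b − a·b on (0.6900, 0.8400) = 0.9504
(¬r ∨ p) ∧ p = a·b on (0.9504, 0.8400) = 0.7983
¬r = 1 − 0.3100 = 0.6900
p ∧ ¬r = a·b on (0.8400, 0.6900) = 0.5796
s ∧ (p ∧ ¬r) = a·b on (0.2800, 0.5796) = 0.1623
((¬r ∨ p) ∧ p) ∨ (s ∧ (p ∧ ¬r)) = a + b − a·b on (0.7983, 0.1623) = 0.8311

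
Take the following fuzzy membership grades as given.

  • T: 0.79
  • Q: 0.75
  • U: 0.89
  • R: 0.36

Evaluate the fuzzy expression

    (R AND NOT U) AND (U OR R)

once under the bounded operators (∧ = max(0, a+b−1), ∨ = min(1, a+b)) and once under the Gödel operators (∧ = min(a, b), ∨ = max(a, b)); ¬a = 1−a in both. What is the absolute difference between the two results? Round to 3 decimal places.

0.110

Under bounded:
  NOT U = 1 − 0.89 = 0.11
  R AND NOT U = max(0, a+b−1) on (0.36, 0.11) = 0.00
  U OR R = min(1, a+b) on (0.89, 0.36) = 1.00
  (R AND NOT U) AND (U OR R) = max(0, a+b−1) on (0.00, 1.00) = 0.00
  → value = 0.0000
Under Gödel:
  NOT U = 1 − 0.89 = 0.11
  R AND NOT U = min(a, b) on (0.36, 0.11) = 0.11
  U OR R = max(a, b) on (0.89, 0.36) = 0.89
  (R AND NOT U) AND (U OR R) = min(a, b) on (0.11, 0.89) = 0.11
  → value = 0.1100
|0.0000 − 0.1100| = 0.110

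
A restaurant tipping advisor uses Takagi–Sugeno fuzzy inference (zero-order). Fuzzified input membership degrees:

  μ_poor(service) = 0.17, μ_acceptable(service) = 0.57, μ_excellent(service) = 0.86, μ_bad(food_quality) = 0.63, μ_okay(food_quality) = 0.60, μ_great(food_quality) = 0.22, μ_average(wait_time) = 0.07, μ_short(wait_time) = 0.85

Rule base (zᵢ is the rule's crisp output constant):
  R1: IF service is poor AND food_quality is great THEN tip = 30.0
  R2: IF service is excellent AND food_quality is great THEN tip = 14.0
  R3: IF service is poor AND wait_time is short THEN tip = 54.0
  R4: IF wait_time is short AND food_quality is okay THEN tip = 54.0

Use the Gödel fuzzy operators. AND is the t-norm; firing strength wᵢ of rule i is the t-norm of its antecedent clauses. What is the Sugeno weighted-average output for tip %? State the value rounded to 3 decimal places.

R1 (z=30.0): poor=0.17, great=0.22; AND[min(a, b)] → w = 0.17
R2 (z=14.0): excellent=0.86, great=0.22; AND[min(a, b)] → w = 0.22
R3 (z=54.0): poor=0.17, short=0.85; AND[min(a, b)] → w = 0.17
R4 (z=54.0): short=0.85, okay=0.60; AND[min(a, b)] → w = 0.60
Weighted average = (0.17·30.0 + 0.22·14.0 + 0.17·54.0 + 0.60·54.0) / (0.17 + 0.22 + 0.17 + 0.60)
  = 49.7600 / 1.1600 = 42.897

42.897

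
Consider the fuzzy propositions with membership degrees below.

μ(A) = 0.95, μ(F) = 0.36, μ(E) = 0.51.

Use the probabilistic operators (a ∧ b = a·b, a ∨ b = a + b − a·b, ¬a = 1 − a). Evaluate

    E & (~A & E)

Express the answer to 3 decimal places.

~A = 1 − 0.9500 = 0.0500
~A & E = a·b on (0.0500, 0.5100) = 0.0255
E & (~A & E) = a·b on (0.5100, 0.0255) = 0.0130

0.013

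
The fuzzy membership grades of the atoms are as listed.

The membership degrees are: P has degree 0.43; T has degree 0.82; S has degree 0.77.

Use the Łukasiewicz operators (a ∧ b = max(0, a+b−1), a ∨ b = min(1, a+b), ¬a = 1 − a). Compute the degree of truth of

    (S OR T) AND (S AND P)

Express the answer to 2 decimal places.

0.20

S OR T = min(1, a+b) on (0.77, 0.82) = 1.00
S AND P = max(0, a+b−1) on (0.77, 0.43) = 0.20
(S OR T) AND (S AND P) = max(0, a+b−1) on (1.00, 0.20) = 0.20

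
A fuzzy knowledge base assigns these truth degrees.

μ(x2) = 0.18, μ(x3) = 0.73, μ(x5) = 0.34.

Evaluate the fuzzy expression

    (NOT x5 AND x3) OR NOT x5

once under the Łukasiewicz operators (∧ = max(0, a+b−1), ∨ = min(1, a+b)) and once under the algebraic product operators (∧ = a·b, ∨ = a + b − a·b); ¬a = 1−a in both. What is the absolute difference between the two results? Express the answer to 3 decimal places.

0.176

Under Łukasiewicz:
  NOT x5 = 1 − 0.34 = 0.66
  NOT x5 AND x3 = max(0, a+b−1) on (0.66, 0.73) = 0.39
  NOT x5 = 1 − 0.34 = 0.66
  (NOT x5 AND x3) OR NOT x5 = min(1, a+b) on (0.39, 0.66) = 1.00
  → value = 1.0000
Under algebraic product:
  NOT x5 = 1 − 0.3400 = 0.6600
  NOT x5 AND x3 = a·b on (0.6600, 0.7300) = 0.4818
  NOT x5 = 1 − 0.3400 = 0.6600
  (NOT x5 AND x3) OR NOT x5 = a + b − a·b on (0.4818, 0.6600) = 0.8238
  → value = 0.8238
|1.0000 − 0.8238| = 0.176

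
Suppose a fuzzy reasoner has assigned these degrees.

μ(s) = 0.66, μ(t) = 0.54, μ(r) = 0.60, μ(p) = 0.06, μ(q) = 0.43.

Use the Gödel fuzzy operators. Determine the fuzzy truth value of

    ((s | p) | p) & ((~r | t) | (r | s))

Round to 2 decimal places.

0.66

s | p = max(a, b) on (0.66, 0.06) = 0.66
(s | p) | p = max(a, b) on (0.66, 0.06) = 0.66
~r = 1 − 0.60 = 0.40
~r | t = max(a, b) on (0.40, 0.54) = 0.54
r | s = max(a, b) on (0.60, 0.66) = 0.66
(~r | t) | (r | s) = max(a, b) on (0.54, 0.66) = 0.66
((s | p) | p) & ((~r | t) | (r | s)) = min(a, b) on (0.66, 0.66) = 0.66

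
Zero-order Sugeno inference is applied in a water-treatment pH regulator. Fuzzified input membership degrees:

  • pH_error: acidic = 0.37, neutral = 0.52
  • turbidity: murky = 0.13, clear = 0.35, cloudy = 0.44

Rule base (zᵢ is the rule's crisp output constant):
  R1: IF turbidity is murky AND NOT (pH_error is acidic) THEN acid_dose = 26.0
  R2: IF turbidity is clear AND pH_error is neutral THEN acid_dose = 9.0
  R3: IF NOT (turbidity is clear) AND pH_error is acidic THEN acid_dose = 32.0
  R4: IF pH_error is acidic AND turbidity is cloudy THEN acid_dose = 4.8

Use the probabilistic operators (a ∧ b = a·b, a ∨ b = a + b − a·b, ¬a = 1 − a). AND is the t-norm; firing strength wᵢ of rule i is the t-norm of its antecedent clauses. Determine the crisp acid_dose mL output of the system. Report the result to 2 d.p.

R1 (z=26.0): murky=0.13, ¬acidic=1−0.37=0.63; AND[a·b] → w = 0.0819
R2 (z=9.0): clear=0.35, neutral=0.52; AND[a·b] → w = 0.1820
R3 (z=32.0): ¬clear=1−0.35=0.65, acidic=0.37; AND[a·b] → w = 0.2405
R4 (z=4.8): acidic=0.37, cloudy=0.44; AND[a·b] → w = 0.1628
Weighted average = (0.0819·26.0 + 0.1820·9.0 + 0.2405·32.0 + 0.1628·4.8) / (0.0819 + 0.1820 + 0.2405 + 0.1628)
  = 12.2448 / 0.6672 = 18.35

18.35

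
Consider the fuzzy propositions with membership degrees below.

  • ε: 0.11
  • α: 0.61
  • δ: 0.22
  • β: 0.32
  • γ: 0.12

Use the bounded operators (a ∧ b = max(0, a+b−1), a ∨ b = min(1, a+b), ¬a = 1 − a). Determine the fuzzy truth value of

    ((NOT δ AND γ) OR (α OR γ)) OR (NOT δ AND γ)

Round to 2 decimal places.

NOT δ = 1 − 0.22 = 0.78
NOT δ AND γ = max(0, a+b−1) on (0.78, 0.12) = 0.00
α OR γ = min(1, a+b) on (0.61, 0.12) = 0.73
(NOT δ AND γ) OR (α OR γ) = min(1, a+b) on (0.00, 0.73) = 0.73
NOT δ = 1 − 0.22 = 0.78
NOT δ AND γ = max(0, a+b−1) on (0.78, 0.12) = 0.00
((NOT δ AND γ) OR (α OR γ)) OR (NOT δ AND γ) = min(1, a+b) on (0.73, 0.00) = 0.73

0.73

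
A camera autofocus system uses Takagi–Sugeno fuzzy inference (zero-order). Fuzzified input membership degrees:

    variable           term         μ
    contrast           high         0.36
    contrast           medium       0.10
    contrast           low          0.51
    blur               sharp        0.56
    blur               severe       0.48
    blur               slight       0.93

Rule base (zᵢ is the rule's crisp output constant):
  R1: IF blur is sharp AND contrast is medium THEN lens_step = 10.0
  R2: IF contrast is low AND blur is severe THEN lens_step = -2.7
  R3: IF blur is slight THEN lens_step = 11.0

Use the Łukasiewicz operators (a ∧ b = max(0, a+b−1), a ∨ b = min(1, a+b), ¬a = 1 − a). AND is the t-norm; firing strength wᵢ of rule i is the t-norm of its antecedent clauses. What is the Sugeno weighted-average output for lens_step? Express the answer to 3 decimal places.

11.000

R1 (z=10.0): sharp=0.56, medium=0.10; AND[max(0, a+b−1)] → w = 0.00
R2 (z=-2.7): low=0.51, severe=0.48; AND[max(0, a+b−1)] → w = 0.00
R3 (z=11.0): slight=0.93 → w = 0.93
Weighted average = (0.00·10.0 + 0.00·-2.7 + 0.93·11.0) / (0.00 + 0.00 + 0.93)
  = 10.2300 / 0.9300 = 11.000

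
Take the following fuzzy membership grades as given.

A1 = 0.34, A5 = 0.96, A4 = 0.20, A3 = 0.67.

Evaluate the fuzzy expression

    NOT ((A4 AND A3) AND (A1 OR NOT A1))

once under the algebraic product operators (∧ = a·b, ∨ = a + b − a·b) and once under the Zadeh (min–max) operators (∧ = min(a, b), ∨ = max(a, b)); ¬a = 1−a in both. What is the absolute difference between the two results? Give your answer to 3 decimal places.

Under algebraic product:
  A4 AND A3 = a·b on (0.2000, 0.6700) = 0.1340
  NOT A1 = 1 − 0.3400 = 0.6600
  A1 OR NOT A1 = a + b − a·b on (0.3400, 0.6600) = 0.7756
  (A4 AND A3) AND (A1 OR NOT A1) = a·b on (0.1340, 0.7756) = 0.1039
  NOT ((A4 AND A3) AND (A1 OR NOT A1)) = 1 − 0.1039 = 0.8961
  → value = 0.8961
Under Zadeh (min–max):
  A4 AND A3 = min(a, b) on (0.20, 0.67) = 0.20
  NOT A1 = 1 − 0.34 = 0.66
  A1 OR NOT A1 = max(a, b) on (0.34, 0.66) = 0.66
  (A4 AND A3) AND (A1 OR NOT A1) = min(a, b) on (0.20, 0.66) = 0.20
  NOT ((A4 AND A3) AND (A1 OR NOT A1)) = 1 − 0.20 = 0.80
  → value = 0.8000
|0.8961 − 0.8000| = 0.096

0.096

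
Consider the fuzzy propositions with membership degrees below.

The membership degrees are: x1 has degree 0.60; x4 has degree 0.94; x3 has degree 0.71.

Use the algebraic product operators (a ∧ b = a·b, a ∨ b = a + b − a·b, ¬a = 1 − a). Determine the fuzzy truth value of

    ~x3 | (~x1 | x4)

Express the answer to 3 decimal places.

0.974

~x3 = 1 − 0.7100 = 0.2900
~x1 = 1 − 0.6000 = 0.4000
~x1 | x4 = a + b − a·b on (0.4000, 0.9400) = 0.9640
~x3 | (~x1 | x4) = a + b − a·b on (0.2900, 0.9640) = 0.9744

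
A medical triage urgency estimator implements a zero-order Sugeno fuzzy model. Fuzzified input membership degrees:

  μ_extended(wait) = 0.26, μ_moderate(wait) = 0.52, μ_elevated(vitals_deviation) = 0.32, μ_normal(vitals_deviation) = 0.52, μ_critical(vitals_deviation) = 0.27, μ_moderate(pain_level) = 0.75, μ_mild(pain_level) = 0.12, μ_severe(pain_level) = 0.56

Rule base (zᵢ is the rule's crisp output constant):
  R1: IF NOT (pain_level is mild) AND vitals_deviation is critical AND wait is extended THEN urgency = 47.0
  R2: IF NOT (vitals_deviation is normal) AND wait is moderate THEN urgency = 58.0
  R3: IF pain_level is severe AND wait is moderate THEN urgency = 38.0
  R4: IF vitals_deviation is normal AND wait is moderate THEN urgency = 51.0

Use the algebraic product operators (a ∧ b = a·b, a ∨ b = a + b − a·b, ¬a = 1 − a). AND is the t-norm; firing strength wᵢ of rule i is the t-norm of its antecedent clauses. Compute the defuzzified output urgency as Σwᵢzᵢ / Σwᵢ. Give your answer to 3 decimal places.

R1 (z=47.0): ¬mild=1−0.12=0.88, critical=0.27, extended=0.26; AND[a·b] → w = 0.0618
R2 (z=58.0): ¬normal=1−0.52=0.48, moderate=0.52; AND[a·b] → w = 0.2496
R3 (z=38.0): severe=0.56, moderate=0.52; AND[a·b] → w = 0.2912
R4 (z=51.0): normal=0.52, moderate=0.52; AND[a·b] → w = 0.2704
Weighted average = (0.0618·47.0 + 0.2496·58.0 + 0.2912·38.0 + 0.2704·51.0) / (0.0618 + 0.2496 + 0.2912 + 0.2704)
  = 42.2363 / 0.8730 = 48.382

48.382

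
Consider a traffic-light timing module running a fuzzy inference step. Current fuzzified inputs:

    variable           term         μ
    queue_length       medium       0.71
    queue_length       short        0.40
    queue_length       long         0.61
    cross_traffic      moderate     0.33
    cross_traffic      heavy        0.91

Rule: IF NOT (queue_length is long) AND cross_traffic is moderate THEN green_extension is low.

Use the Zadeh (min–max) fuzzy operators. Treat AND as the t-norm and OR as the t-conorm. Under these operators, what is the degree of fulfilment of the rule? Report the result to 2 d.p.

firing strength: ¬long=1−0.61=0.39, moderate=0.33; AND[min(a, b)] → w = 0.33

0.33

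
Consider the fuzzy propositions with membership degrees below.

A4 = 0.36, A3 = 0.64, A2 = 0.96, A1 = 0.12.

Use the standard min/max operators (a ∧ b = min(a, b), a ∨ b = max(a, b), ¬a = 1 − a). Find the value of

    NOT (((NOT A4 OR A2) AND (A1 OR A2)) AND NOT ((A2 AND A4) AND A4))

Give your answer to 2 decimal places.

NOT A4 = 1 − 0.36 = 0.64
NOT A4 OR A2 = max(a, b) on (0.64, 0.96) = 0.96
A1 OR A2 = max(a, b) on (0.12, 0.96) = 0.96
(NOT A4 OR A2) AND (A1 OR A2) = min(a, b) on (0.96, 0.96) = 0.96
A2 AND A4 = min(a, b) on (0.96, 0.36) = 0.36
(A2 AND A4) AND A4 = min(a, b) on (0.36, 0.36) = 0.36
NOT ((A2 AND A4) AND A4) = 1 − 0.36 = 0.64
((NOT A4 OR A2) AND (A1 OR A2)) AND NOT ((A2 AND A4) AND A4) = min(a, b) on (0.96, 0.64) = 0.64
NOT (((NOT A4 OR A2) AND (A1 OR A2)) AND NOT ((A2 AND A4) AND A4)) = 1 − 0.64 = 0.36

0.36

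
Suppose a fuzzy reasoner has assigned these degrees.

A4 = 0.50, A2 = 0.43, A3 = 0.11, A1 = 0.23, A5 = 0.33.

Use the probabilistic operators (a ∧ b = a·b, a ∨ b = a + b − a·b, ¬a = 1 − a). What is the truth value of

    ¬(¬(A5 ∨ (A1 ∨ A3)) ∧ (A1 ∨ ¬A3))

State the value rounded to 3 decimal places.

0.580

A1 ∨ A3 = a + b − a·b on (0.2300, 0.1100) = 0.3147
A5 ∨ (A1 ∨ A3) = a + b − a·b on (0.3300, 0.3147) = 0.5408
¬(A5 ∨ (A1 ∨ A3)) = 1 − 0.5408 = 0.4592
¬A3 = 1 − 0.1100 = 0.8900
A1 ∨ ¬A3 = a + b − a·b on (0.2300, 0.8900) = 0.9153
¬(A5 ∨ (A1 ∨ A3)) ∧ (A1 ∨ ¬A3) = a·b on (0.4592, 0.9153) = 0.4203
¬(¬(A5 ∨ (A1 ∨ A3)) ∧ (A1 ∨ ¬A3)) = 1 − 0.4203 = 0.5797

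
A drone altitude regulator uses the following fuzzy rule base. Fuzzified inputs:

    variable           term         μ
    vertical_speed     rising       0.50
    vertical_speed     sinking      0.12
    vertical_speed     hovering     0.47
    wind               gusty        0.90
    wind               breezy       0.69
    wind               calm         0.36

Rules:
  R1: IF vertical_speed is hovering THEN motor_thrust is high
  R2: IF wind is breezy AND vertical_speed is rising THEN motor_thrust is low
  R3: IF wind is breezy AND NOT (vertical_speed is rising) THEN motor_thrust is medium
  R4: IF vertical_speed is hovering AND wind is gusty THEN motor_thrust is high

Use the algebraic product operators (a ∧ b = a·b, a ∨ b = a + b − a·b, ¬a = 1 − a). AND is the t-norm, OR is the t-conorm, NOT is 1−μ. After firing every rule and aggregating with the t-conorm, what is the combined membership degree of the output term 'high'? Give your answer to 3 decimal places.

R1: hovering=0.47 → w = 0.4700
R2: breezy=0.69, rising=0.50; AND[a·b] → w = 0.3450
R3: breezy=0.69, ¬rising=1−0.50=0.50; AND[a·b] → w = 0.3450
R4: hovering=0.47, gusty=0.90; AND[a·b] → w = 0.4230
Rules with consequent 'high': {R1, R4} → strengths 0.4700, 0.4230
Aggregate via t-conorm [a + b − a·b]: 0.6942

0.694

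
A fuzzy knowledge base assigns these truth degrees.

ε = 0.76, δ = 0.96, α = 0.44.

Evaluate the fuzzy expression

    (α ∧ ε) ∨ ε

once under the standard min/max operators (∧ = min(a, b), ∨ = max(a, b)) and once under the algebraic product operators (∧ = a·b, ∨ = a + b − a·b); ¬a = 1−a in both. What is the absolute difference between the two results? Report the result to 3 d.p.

Under standard min/max:
  α ∧ ε = min(a, b) on (0.44, 0.76) = 0.44
  (α ∧ ε) ∨ ε = max(a, b) on (0.44, 0.76) = 0.76
  → value = 0.7600
Under algebraic product:
  α ∧ ε = a·b on (0.4400, 0.7600) = 0.3344
  (α ∧ ε) ∨ ε = a + b − a·b on (0.3344, 0.7600) = 0.8403
  → value = 0.8403
|0.7600 − 0.8403| = 0.080

0.080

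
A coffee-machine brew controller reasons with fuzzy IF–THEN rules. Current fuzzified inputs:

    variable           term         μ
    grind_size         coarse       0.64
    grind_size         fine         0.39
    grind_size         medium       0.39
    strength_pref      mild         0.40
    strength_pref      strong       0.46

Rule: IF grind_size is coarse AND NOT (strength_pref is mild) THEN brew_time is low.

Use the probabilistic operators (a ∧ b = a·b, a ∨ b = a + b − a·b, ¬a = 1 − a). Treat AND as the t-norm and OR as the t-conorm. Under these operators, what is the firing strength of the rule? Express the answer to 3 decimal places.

firing strength: coarse=0.64, ¬mild=1−0.40=0.60; AND[a·b] → w = 0.3840

0.384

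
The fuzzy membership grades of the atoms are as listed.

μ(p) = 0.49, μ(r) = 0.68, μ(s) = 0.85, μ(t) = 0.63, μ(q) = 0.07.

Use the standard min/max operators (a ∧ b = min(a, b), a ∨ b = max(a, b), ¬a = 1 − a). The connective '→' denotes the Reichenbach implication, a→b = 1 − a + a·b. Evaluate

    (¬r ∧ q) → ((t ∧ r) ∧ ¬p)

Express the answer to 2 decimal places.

¬r = 1 − 0.68 = 0.32
¬r ∧ q = min(a, b) on (0.32, 0.07) = 0.07
t ∧ r = min(a, b) on (0.63, 0.68) = 0.63
¬p = 1 − 0.49 = 0.51
(t ∧ r) ∧ ¬p = min(a, b) on (0.63, 0.51) = 0.51
(¬r ∧ q) → ((t ∧ r) ∧ ¬p)  [Reichenbach: 1 − a + a·b] with a=0.07, b=0.51 → 0.97

0.97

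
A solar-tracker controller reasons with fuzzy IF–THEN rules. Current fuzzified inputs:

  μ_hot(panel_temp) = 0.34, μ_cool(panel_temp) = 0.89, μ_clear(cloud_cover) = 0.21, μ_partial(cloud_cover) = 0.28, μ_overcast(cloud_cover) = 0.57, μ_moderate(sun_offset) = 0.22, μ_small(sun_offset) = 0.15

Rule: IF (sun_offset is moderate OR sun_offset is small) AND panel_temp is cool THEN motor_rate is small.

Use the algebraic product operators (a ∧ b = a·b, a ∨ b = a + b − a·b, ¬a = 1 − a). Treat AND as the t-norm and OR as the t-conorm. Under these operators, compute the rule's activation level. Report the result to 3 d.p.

firing strength: (moderate=0.22 OR small=0.15) = 0.3370; AND[a·b] with cool=0.89 → w = 0.2999

0.300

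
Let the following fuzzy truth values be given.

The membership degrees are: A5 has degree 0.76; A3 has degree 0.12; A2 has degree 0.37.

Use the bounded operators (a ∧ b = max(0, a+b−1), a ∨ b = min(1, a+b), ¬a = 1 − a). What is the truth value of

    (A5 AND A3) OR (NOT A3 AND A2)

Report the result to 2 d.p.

A5 AND A3 = max(0, a+b−1) on (0.76, 0.12) = 0.00
NOT A3 = 1 − 0.12 = 0.88
NOT A3 AND A2 = max(0, a+b−1) on (0.88, 0.37) = 0.25
(A5 AND A3) OR (NOT A3 AND A2) = min(1, a+b) on (0.00, 0.25) = 0.25

0.25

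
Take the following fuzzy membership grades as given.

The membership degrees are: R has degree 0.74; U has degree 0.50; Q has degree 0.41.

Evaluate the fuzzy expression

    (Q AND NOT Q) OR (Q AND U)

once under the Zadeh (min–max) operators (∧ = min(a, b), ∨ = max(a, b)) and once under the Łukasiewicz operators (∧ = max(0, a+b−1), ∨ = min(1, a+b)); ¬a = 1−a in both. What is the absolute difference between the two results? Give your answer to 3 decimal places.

Under Zadeh (min–max):
  NOT Q = 1 − 0.41 = 0.59
  Q AND NOT Q = min(a, b) on (0.41, 0.59) = 0.41
  Q AND U = min(a, b) on (0.41, 0.50) = 0.41
  (Q AND NOT Q) OR (Q AND U) = max(a, b) on (0.41, 0.41) = 0.41
  → value = 0.4100
Under Łukasiewicz:
  NOT Q = 1 − 0.41 = 0.59
  Q AND NOT Q = max(0, a+b−1) on (0.41, 0.59) = 0.00
  Q AND U = max(0, a+b−1) on (0.41, 0.50) = 0.00
  (Q AND NOT Q) OR (Q AND U) = min(1, a+b) on (0.00, 0.00) = 0.00
  → value = 0.0000
|0.4100 − 0.0000| = 0.410

0.410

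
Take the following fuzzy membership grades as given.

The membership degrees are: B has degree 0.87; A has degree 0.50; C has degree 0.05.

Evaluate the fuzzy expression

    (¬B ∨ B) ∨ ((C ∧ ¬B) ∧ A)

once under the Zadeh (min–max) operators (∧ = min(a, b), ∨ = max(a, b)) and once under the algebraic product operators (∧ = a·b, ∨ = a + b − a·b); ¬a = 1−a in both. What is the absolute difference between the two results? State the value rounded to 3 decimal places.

0.017

Under Zadeh (min–max):
  ¬B = 1 − 0.87 = 0.13
  ¬B ∨ B = max(a, b) on (0.13, 0.87) = 0.87
  ¬B = 1 − 0.87 = 0.13
  C ∧ ¬B = min(a, b) on (0.05, 0.13) = 0.05
  (C ∧ ¬B) ∧ A = min(a, b) on (0.05, 0.50) = 0.05
  (¬B ∨ B) ∨ ((C ∧ ¬B) ∧ A) = max(a, b) on (0.87, 0.05) = 0.87
  → value = 0.8700
Under algebraic product:
  ¬B = 1 − 0.8700 = 0.1300
  ¬B ∨ B = a + b − a·b on (0.1300, 0.8700) = 0.8869
  ¬B = 1 − 0.8700 = 0.1300
  C ∧ ¬B = a·b on (0.0500, 0.1300) = 0.0065
  (C ∧ ¬B) ∧ A = a·b on (0.0065, 0.5000) = 0.0033
  (¬B ∨ B) ∨ ((C ∧ ¬B) ∧ A) = a + b − a·b on (0.8869, 0.0033) = 0.8873
  → value = 0.8873
|0.8700 − 0.8873| = 0.017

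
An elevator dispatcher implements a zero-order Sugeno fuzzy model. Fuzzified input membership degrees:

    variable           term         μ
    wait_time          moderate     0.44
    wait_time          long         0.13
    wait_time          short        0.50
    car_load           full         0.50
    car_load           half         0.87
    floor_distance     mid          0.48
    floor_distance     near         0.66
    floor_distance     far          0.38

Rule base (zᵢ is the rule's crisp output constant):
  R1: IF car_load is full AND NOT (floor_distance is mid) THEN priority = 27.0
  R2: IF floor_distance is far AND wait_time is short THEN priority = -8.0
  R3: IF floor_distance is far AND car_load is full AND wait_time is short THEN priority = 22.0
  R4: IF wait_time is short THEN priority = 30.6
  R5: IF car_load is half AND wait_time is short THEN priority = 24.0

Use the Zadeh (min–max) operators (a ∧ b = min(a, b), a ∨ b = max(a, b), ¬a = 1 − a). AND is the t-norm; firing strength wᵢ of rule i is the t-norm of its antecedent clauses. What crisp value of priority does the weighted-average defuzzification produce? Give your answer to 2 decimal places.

R1 (z=27.0): full=0.50, ¬mid=1−0.48=0.52; AND[min(a, b)] → w = 0.50
R2 (z=-8.0): far=0.38, short=0.50; AND[min(a, b)] → w = 0.38
R3 (z=22.0): far=0.38, full=0.50, short=0.50; AND[min(a, b)] → w = 0.38
R4 (z=30.6): short=0.50 → w = 0.50
R5 (z=24.0): half=0.87, short=0.50; AND[min(a, b)] → w = 0.50
Weighted average = (0.50·27.0 + 0.38·-8.0 + 0.38·22.0 + 0.50·30.6 + 0.50·24.0) / (0.50 + 0.38 + 0.38 + 0.50 + 0.50)
  = 46.1200 / 2.2600 = 20.41

20.41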